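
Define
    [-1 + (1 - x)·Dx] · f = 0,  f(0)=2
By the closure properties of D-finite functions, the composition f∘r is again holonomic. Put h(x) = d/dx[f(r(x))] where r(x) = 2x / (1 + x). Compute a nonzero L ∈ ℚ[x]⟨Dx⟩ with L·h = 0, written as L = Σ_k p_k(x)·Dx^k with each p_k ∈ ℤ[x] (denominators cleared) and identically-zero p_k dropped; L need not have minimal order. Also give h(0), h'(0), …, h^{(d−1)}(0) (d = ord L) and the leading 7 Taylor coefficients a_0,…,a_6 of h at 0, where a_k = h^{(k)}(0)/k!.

f: a_k = 2, 2, 2, 2, 2, 2, 2, …
f∘r: x↦r, Dx↦Dx/r' in L_f ⇒ L₀.
Differentiate: ansatz ord ≤ ord L₀ ⇒ L.
L = 2 + (-1 + x)·Dx  (order 1).
h: a_k = 4, 8, 12, 16, 20, 24, 28, …
ICs: h(0) = 4.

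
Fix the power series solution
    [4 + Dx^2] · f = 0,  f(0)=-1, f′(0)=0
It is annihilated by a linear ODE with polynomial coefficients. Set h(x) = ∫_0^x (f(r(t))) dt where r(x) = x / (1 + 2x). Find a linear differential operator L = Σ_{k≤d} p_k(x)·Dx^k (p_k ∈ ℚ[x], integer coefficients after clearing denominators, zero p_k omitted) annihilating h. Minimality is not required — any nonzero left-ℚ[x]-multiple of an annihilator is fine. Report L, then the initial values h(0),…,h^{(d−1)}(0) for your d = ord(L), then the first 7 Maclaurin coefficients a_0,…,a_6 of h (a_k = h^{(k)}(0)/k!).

L = 4·Dx + (4 + 24·x + 48·x^2 + 32·x^3)·Dx^2 + (1 + 8·x + 24·x^2 + 32·x^3 + 16·x^4)·Dx^3  (order 3).
h: a_k = 0, -1, 0, 2/3, -2, 14/3, -88/9, …
ICs: h(0) = 0, h′(0) = -1, h′′(0) = 0.

f: a_k = -1, 0, 2, 0, -2/3, 0, 4/45, …
h₀=f(r): pull back L_f along r ⇒ L₀.
∫: right-multiply L₀ by Dx.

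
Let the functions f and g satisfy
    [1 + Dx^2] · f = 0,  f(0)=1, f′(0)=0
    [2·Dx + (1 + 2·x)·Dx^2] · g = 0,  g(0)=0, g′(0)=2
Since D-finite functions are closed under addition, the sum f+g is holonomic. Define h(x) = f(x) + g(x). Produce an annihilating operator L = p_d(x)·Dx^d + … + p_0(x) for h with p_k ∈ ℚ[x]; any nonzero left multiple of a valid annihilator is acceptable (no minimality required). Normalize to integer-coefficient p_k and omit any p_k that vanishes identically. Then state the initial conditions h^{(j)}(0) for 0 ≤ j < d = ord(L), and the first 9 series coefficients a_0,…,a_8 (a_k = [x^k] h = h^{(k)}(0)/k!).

f: a_k = 1, 0, -1/2, 0, 1/24, 0, -1/720, 0, 1/40320, …
g: a_k = 0, 2, -2, 8/3, -4, 32/5, -32/3, 128/7, -32, …
h₀=f+g: left-lcm gives L₀, ord ≤ 4.
L = (50 + 8·x + 8·x^2)·Dx + (9 + 22·x + 12·x^2 + 8·x^3)·Dx^2 + (50 + 8·x + 8·x^2)·Dx^3 + (9 + 22·x + 12·x^2 + 8·x^3)·Dx^4  (order 4).
h: a_k = 1, 2, -5/2, 8/3, -95/24, 32/5, -7681/720, 128/7, -1290239/40320, …
ICs: h(0) = 1, h′(0) = 2, h′′(0) = -5, h′′′(0) = 16.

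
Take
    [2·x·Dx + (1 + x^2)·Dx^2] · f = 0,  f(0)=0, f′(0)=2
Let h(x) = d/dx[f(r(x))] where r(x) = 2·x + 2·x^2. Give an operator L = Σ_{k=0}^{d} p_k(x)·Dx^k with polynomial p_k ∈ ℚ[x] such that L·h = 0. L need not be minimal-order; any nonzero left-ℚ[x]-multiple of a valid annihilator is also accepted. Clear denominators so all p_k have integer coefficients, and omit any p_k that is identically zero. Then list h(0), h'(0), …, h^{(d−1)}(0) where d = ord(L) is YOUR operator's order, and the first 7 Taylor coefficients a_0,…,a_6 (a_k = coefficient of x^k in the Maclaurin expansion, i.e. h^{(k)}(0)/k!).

L = (-2 + 8·x + 32·x^2 + 48·x^3 + 24·x^4) + (1 + 2·x + 4·x^2 + 16·x^3 + 20·x^4 + 8·x^5)·Dx  (order 1).
h: a_k = 4, 8, -16, -64, -16, 352, 640, …
ICs: h(0) = 4.

f: a_k = 0, 2, 0, -2/3, 0, 2/5, 0, …
h₀=f(r): pull back L_f along r ⇒ L₀.
Differentiate: ansatz ord ≤ ord L₀ ⇒ L.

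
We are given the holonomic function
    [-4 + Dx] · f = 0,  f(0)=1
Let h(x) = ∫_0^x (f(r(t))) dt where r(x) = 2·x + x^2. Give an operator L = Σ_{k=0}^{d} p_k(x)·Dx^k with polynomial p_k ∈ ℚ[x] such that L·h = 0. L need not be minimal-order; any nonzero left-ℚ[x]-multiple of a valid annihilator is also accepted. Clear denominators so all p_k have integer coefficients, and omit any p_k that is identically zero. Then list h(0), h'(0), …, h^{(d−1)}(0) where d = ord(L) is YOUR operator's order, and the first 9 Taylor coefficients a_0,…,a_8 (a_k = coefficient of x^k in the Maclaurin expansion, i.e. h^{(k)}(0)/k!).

f: a_k = 1, 4, 8, 32/3, 32/3, 128/15, 256/45, 1024/315, 512/315, …
h₀=f(r): pull back L_f along r ⇒ L₀.
Integrate: L := L₀·Dx.
L = (-8 - 8·x)·Dx + Dx^2  (order 2).
h: a_k = 0, 1, 4, 12, 88/3, 184/3, 1696/15, 59104/315, 89632/315, …
ICs: h(0) = 0, h′(0) = 1.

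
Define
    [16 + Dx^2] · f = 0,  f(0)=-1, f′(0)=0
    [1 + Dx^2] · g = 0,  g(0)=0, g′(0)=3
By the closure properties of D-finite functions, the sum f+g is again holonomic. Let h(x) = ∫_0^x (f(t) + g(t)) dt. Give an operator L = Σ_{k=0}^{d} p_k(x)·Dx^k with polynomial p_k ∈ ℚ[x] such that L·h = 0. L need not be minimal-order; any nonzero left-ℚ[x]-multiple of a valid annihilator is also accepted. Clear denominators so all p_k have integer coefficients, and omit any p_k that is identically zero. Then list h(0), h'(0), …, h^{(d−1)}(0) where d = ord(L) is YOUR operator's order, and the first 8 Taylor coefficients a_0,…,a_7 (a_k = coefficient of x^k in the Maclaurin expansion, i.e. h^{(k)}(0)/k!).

L = 16·Dx + 17·Dx^3 + Dx^5  (order 5).
h: a_k = 0, -1, 3/2, 8/3, -1/8, -32/15, 1/240, 256/315, …
ICs: h(0) = 0, h′(0) = -1, h′′(0) = 3, h′′′(0) = 16, h′′′′(0) = -3.

f: a_k = -1, 0, 8, 0, -32/3, 0, 256/45, 0, …
g: a_k = 0, 3, 0, -1/2, 0, 1/40, 0, -1/1680, …
Weyl lclm of L_f,L_g ⇒ L₀ (ord ≤ 4).
∫: right-multiply L₀ by Dx.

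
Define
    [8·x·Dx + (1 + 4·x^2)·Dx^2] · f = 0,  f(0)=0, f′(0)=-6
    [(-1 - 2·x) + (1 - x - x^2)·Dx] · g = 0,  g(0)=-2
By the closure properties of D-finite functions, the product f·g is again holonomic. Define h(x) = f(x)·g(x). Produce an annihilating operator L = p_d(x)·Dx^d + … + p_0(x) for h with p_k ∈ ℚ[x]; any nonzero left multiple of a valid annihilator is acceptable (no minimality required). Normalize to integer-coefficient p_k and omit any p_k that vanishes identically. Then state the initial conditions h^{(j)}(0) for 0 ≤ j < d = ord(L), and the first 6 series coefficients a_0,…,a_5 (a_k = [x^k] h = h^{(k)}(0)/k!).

L = (2 + 8·x + 24·x^2) + (2 - 4·x + 16·x^2 + 24·x^3)·Dx + (-1 + x - 3·x^2 + 4·x^3 + 4·x^4)·Dx^2  (order 2).
h: a_k = 0, 12, 12, 8, 20, 332/5, …
ICs: h(0) = 0, h′(0) = 12.

f: a_k = 0, -6, 0, 8, 0, -96/5, …
g: a_k = -2, -2, -4, -6, -10, -16, …
Sym-product of L_f,L_g gives L₀ (≤ ord 2).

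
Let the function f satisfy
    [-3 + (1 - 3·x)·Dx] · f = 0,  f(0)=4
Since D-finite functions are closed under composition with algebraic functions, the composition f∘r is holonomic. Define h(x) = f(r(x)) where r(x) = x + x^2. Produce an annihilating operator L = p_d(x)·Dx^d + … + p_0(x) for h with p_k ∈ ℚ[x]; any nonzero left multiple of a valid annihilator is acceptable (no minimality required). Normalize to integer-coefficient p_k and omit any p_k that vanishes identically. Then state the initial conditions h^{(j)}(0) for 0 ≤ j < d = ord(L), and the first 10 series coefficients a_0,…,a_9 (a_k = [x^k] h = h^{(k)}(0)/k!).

L = (3 + 6·x) + (-1 + 3·x + 3·x^2)·Dx  (order 1).
h: a_k = 4, 12, 48, 180, 684, 2592, 9828, 37260, 141264, 535572, …
ICs: h(0) = 4.

f: a_k = 4, 12, 36, 108, 324, 972, 2916, 8748, 26244, 78732, …
Change of var in L_f (x↦r) gives L₀.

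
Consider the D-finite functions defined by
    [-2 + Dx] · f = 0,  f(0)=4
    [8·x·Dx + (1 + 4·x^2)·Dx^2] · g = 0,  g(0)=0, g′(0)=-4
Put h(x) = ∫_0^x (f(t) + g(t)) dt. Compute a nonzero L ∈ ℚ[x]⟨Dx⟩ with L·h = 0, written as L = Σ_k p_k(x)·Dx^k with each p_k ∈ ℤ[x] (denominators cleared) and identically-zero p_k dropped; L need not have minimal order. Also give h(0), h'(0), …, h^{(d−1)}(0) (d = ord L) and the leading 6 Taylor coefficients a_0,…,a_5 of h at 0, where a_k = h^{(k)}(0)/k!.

L = (8 - 32·x - 32·x^2)·Dx^2 + (-6 + 12·x + 8·x^2 - 16·x^3)·Dx^3 + (1 + 2·x + 4·x^2 + 8·x^3)·Dx^4  (order 4).
h: a_k = 0, 4, 2, 8/3, 8/3, 8/15, …
ICs: h(0) = 0, h′(0) = 4, h′′(0) = 4, h′′′(0) = 16.

f: a_k = 4, 8, 8, 16/3, 8/3, 16/15, …
g: a_k = 0, -4, 0, 16/3, 0, -64/5, …
h₀=f+g: left-lcm gives L₀, ord ≤ 3.
h=∫₀ˣh₀: take L = L₀·Dx.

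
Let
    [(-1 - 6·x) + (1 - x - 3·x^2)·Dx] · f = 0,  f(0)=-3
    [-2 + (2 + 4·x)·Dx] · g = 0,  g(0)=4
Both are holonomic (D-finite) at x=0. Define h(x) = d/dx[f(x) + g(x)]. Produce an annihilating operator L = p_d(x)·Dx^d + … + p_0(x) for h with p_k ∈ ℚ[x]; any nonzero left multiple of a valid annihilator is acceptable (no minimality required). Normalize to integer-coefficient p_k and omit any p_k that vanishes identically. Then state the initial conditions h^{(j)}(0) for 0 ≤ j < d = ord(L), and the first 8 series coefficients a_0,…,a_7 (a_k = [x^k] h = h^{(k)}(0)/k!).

L = (-22 - 134·x - 312·x^2 - 324·x^3 - 270·x^4) + (-13 - 148·x - 565·x^2 - 1056·x^3 - 1251·x^4 - 810·x^5)·Dx + (3 + 16·x + 25·x^2 - 26·x^3 - 183·x^4 - 312·x^5 - 180·x^6)·Dx^2  (order 2).
h: a_k = 1, -28, -57, -238, -1165/2, -3555/2, -17997/4, -49197/4, …
ICs: h(0) = 1, h′(0) = -28.

f: a_k = -3, -3, -12, -21, -57, -120, -291, -651, …
g: a_k = 4, 4, -2, 2, -5/2, 7/2, -21/4, 33/4, …
f+g: L₀ = lclm(L_f,L_g), ord ≤ 1+1.
h=h₀': d/dx-closure on L₀ ⇒ L.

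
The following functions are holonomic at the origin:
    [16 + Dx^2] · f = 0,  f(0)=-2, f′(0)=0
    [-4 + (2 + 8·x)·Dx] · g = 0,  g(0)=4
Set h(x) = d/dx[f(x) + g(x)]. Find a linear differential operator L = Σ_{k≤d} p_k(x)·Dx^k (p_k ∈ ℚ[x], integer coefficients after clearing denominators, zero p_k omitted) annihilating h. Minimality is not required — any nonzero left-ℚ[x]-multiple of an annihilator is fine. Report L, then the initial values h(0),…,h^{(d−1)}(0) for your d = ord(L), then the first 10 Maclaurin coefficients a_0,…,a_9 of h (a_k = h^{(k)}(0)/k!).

f: a_k = -2, 0, 16, 0, -64/3, 0, 512/45, 0, -1024/315, 0, …
g: a_k = 4, 8, -8, 16, -40, 112, -336, 1056, -3432, 11440, …
f+g: L₀ = lclm(L_f,L_g), ord ≤ 2+1.
h=h₀': d/dx-closure on L₀ ⇒ L.
L = (-608 - 1024·x - 2048·x^2) + (-112 - 960·x - 3072·x^2 - 4096·x^3)·Dx + (-38 - 64·x - 128·x^2)·Dx^2 + (-7 - 60·x - 192·x^2 - 256·x^3)·Dx^3  (order 3).
h: a_k = 8, 16, 48, -736/3, 560, -29216/15, 7392, -8656832/315, 102960, -1102685216/2835, …
ICs: h(0) = 8, h′(0) = 16, h′′(0) = 96.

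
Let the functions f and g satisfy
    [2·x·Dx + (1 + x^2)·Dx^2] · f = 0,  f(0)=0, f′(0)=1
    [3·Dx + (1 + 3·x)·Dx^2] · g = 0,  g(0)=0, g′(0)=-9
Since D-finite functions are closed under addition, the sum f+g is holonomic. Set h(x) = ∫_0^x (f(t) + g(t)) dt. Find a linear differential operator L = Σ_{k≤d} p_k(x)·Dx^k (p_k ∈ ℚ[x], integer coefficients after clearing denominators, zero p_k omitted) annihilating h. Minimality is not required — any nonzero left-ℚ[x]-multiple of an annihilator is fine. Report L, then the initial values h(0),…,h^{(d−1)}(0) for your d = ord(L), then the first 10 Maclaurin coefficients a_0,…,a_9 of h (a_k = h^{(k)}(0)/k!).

f: a_k = 0, 1, 0, -1/3, 0, 1/5, 0, -1/7, 0, 1/9, …
g: a_k = 0, -9, 27/2, -27, 243/4, -729/5, 729/2, -6561/7, 19683/8, -6561, …
f+g: L₀ = lclm(L_f,L_g), ord ≤ 2+2.
∫: right-multiply L₀ by Dx.
L = (-6 - 54·x + 18·x^2 + 18·x^3)·Dx^2 + (-20 - 12·x - 48·x^2 + 36·x^3 + 36·x^4)·Dx^3 + (-3 - 7·x + 6·x^2 + 2·x^3 + 9·x^4 + 9·x^5)·Dx^4  (order 4).
h: a_k = 0, 0, -4, 9/2, -41/6, 243/20, -364/15, 729/14, -3281/28, 2187/8, …
ICs: h(0) = 0, h′(0) = 0, h′′(0) = -8, h′′′(0) = 27.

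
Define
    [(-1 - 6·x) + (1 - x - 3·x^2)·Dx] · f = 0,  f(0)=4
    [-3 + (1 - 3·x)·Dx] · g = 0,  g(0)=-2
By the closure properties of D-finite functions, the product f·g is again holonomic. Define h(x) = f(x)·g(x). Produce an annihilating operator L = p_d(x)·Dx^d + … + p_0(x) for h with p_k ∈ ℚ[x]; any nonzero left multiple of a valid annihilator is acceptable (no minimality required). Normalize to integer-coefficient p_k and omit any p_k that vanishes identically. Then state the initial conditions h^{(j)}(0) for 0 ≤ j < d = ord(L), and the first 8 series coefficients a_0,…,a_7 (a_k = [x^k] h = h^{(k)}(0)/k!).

L = (-4 + 27·x^2) + (1 - 4·x + 9·x^3)·Dx  (order 1).
h: a_k = -8, -32, -128, -440, -1472, -4736, -14984, -46688, …
ICs: h(0) = -8.

f: a_k = 4, 4, 16, 28, 76, 160, 388, 868, …
g: a_k = -2, -6, -18, -54, -162, -486, -1458, -4374, …
h₀=f·g: eliminate ⇒ L₀, order ≤ 1·1.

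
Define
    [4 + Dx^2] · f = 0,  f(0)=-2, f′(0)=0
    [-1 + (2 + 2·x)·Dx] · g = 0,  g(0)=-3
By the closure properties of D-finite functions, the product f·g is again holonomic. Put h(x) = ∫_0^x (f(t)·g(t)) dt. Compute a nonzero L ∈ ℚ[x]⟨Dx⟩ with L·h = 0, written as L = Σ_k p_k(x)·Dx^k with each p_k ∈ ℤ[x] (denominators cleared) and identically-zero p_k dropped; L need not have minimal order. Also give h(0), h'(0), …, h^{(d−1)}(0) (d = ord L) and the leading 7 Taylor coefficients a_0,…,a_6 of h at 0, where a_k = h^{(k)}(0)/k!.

L = (19 + 32·x + 16·x^2)·Dx + (-4 - 4·x)·Dx^2 + (4 + 8·x + 4·x^2)·Dx^3  (order 3).
h: a_k = 0, 6, 3/2, -17/4, -45/32, 337/320, 181/768, …
ICs: h(0) = 0, h′(0) = 6, h′′(0) = 3.

f: a_k = -2, 0, 4, 0, -4/3, 0, 8/45, …
g: a_k = -3, -3/2, 3/8, -3/16, 15/128, -21/256, 63/1024, …
Sym-product of L_f,L_g gives L₀ (≤ ord 2).
h=∫h₀ ⇒ L = L₀·Dx.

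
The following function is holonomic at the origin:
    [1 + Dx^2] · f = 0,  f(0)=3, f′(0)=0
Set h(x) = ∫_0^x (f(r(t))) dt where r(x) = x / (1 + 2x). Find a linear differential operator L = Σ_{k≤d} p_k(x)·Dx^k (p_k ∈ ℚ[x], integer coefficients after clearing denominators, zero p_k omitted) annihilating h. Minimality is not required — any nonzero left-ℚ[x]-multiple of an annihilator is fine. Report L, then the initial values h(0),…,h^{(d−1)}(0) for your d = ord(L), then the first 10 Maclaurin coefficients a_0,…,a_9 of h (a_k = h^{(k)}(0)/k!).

f: a_k = 3, 0, -3/2, 0, 1/8, 0, -1/240, 0, 1/13440, 0, …
L₀ from L_f via x↦r, Dx↦r'^{-1}Dx.
h=∫h₀ ⇒ L = L₀·Dx.
L = Dx + (4 + 24·x + 48·x^2 + 32·x^3)·Dx^2 + (1 + 8·x + 24·x^2 + 32·x^3 + 16·x^4)·Dx^3  (order 3).
h: a_k = 0, 3, 0, -1/2, 3/2, -143/40, 47/6, -3943/240, 5361/160, -8095583/120960, …
ICs: h(0) = 0, h′(0) = 3, h′′(0) = 0.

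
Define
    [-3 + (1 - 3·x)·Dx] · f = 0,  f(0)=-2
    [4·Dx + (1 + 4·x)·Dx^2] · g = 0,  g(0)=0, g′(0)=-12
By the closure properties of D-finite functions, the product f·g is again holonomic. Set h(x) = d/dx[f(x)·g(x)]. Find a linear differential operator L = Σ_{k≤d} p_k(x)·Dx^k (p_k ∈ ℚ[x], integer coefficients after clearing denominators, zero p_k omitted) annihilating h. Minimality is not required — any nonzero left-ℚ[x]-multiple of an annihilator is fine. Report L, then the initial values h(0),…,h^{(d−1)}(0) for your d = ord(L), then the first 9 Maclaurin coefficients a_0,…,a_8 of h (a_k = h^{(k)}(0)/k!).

f: a_k = -2, -6, -18, -54, -162, -486, -1458, -4374, -13122, …
g: a_k = 0, -12, 24, -64, 192, -3072/5, 2048, -49152/7, 24576, …
f·g: L₀ = L_f ⊗_s L_g, ord ≤ 1·2.
Differentiate: ansatz ord ≤ ord L₀ ⇒ L.
L = 48 + (1 + 60·x)·Dx + (-1 - x + 12·x^2)·Dx^2  (order 2).
h: a_k = 24, 48, 600, 864, 9384, 46032/5, 652632/5, 1900608/35, 61464792/35, …
ICs: h(0) = 24, h′(0) = 48.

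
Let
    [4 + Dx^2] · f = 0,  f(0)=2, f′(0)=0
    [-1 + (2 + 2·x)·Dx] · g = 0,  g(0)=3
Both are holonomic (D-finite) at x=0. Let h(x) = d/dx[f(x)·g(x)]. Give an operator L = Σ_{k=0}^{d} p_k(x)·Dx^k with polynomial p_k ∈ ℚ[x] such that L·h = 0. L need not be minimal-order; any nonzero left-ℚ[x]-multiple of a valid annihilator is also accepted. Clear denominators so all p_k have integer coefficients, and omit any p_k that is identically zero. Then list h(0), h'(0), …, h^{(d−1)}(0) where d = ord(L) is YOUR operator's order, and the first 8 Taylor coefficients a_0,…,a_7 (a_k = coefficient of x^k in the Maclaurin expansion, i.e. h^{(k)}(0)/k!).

f: a_k = 2, 0, -4, 0, 4/3, 0, -8/45, 0, …
g: a_k = 3, 3/2, -3/8, 3/16, -15/128, 21/256, -63/1024, 99/2048, …
L₀ := L_f ⊗_s L_g (sym. prod.), ord ≤ 2.
h=h₀': d/dx-closure on L₀ ⇒ L.
L = (413 + 1344·x + 1696·x^2 + 1024·x^3 + 256·x^4) + (-52 - 180·x - 192·x^2 - 64·x^3)·Dx + (76 + 280·x + 396·x^2 + 256·x^3 + 64·x^4)·Dx^2  (order 2).
h: a_k = 3, -51/2, -135/8, 337/16, 905/128, -5281/1280, -26677/15360, 199649/215040, …
ICs: h(0) = 3, h′(0) = -51/2.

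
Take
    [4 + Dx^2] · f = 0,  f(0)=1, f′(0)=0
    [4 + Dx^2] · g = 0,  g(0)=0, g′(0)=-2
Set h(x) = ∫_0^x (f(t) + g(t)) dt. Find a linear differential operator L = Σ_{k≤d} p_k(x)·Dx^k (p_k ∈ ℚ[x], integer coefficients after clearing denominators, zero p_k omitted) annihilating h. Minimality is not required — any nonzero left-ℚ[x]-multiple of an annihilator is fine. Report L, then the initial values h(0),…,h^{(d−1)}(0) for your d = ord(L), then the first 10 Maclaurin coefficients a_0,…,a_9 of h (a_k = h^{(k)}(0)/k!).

L = 4·Dx + Dx^3  (order 3).
h: a_k = 0, 1, -1, -2/3, 1/3, 2/15, -2/45, -4/315, 1/315, 2/2835, …
ICs: h(0) = 0, h′(0) = 1, h′′(0) = -2.

f: a_k = 1, 0, -2, 0, 2/3, 0, -4/45, 0, 2/315, 0, …
g: a_k = 0, -2, 0, 4/3, 0, -4/15, 0, 8/315, 0, -4/2835, …
Weyl lclm of L_f,L_g ⇒ L₀ (ord ≤ 4).
h=∫₀ˣh₀: take L = L₀·Dx.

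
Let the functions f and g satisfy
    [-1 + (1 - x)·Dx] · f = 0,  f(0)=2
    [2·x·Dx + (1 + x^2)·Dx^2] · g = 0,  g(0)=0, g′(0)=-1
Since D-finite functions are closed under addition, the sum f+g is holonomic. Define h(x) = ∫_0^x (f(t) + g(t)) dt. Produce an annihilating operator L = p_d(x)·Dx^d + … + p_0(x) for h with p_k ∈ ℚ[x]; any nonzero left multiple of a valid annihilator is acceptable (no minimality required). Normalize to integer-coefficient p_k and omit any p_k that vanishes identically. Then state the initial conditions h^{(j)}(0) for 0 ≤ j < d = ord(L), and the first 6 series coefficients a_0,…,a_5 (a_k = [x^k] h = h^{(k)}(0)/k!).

f: a_k = 2, 2, 2, 2, 2, 2, …
g: a_k = 0, -1, 0, 1/3, 0, -1/5, …
Weyl lclm of L_f,L_g ⇒ L₀ (ord ≤ 3).
h=∫₀ˣh₀: take L = L₀·Dx.
L = (-2 + 8·x + 6·x^2)·Dx^2 + (4 - 2·x + 4·x^2 + 6·x^3)·Dx^3 + (-1 + x^4)·Dx^4  (order 4).
h: a_k = 0, 2, 1/2, 2/3, 7/12, 2/5, …
ICs: h(0) = 0, h′(0) = 2, h′′(0) = 1, h′′′(0) = 4.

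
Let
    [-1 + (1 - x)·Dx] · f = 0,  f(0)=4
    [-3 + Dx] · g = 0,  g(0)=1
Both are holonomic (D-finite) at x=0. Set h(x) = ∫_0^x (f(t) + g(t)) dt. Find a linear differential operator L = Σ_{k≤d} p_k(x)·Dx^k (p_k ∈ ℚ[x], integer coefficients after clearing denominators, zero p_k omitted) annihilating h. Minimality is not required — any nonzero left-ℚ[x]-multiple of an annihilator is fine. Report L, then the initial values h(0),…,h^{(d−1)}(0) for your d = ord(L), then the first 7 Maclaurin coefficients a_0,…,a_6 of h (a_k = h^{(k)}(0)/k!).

f: a_k = 4, 4, 4, 4, 4, 4, 4, …
g: a_k = 1, 3, 9/2, 9/2, 27/8, 81/40, 81/80, …
Weyl lclm of L_f,L_g ⇒ L₀ (ord ≤ 2).
h=∫₀ˣh₀: take L = L₀·Dx.
L = (3 - 9·x)·Dx + (-7 + 18·x - 9·x^2)·Dx^2 + (2 - 5·x + 3·x^2)·Dx^3  (order 3).
h: a_k = 0, 5, 7/2, 17/6, 17/8, 59/40, 241/240, …
ICs: h(0) = 0, h′(0) = 5, h′′(0) = 7.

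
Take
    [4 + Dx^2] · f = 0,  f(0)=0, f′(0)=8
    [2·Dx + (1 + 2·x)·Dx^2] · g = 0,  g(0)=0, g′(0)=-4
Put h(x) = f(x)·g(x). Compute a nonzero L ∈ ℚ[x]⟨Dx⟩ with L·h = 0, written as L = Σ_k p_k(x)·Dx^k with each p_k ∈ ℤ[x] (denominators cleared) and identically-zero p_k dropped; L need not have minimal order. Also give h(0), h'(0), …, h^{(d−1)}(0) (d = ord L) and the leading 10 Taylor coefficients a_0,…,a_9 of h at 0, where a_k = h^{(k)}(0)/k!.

f: a_k = 0, 8, 0, -16/3, 0, 16/15, 0, -32/315, 0, 16/2835, …
g: a_k = 0, -4, 4, -16/3, 8, -64/5, 64/3, -256/7, 64, -1024/9, …
Product ⇒ symmetric product L₀, ord ≤ 4.
L = (-48 + 192·x + 1216·x^2 + 2048·x^3 + 1024·x^4) + (32 + 320·x + 768·x^2 + 512·x^3)·Dx + (160·x + 672·x^2 + 1024·x^3 + 512·x^4)·Dx^2 + (8 + 80·x + 192·x^2 + 128·x^3)·Dx^3 + (3 + 28·x + 92·x^2 + 128·x^3 + 64·x^4)·Dx^4  (order 4).
h: a_k = 0, 0, -32, 32, -64/3, 128/3, -704/9, 1984/15, -14464/63, 25600/63, …
ICs: h(0) = 0, h′(0) = 0, h′′(0) = -64, h′′′(0) = 192.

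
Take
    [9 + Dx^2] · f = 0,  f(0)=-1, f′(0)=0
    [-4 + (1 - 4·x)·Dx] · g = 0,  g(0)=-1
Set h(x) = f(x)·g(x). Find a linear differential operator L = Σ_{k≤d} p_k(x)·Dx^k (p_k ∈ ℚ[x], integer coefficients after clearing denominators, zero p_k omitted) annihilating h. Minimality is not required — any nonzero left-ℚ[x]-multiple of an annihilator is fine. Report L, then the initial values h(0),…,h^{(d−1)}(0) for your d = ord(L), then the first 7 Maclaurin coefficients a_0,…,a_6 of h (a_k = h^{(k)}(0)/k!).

L = (-9 + 36·x) + 8·Dx + (-1 + 4·x)·Dx^2  (order 2).
h: a_k = 1, 4, 23/2, 46, 1499/8, 1499/2, 239759/80, …
ICs: h(0) = 1, h′(0) = 4.

f: a_k = -1, 0, 9/2, 0, -27/8, 0, 81/80, …
g: a_k = -1, -4, -16, -64, -256, -1024, -4096, …
f·g: L₀ = L_f ⊗_s L_g, ord ≤ 2·1.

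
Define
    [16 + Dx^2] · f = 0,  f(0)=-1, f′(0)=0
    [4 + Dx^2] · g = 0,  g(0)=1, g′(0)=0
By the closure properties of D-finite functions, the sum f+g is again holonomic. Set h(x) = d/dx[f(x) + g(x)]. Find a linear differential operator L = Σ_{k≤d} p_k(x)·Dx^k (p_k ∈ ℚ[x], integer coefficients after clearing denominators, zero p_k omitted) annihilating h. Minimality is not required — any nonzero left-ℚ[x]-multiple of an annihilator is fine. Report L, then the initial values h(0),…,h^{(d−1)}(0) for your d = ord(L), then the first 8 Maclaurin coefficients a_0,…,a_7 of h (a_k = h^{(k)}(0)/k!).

L = 64 + 20·Dx^2 + Dx^4  (order 4).
h: a_k = 0, 12, 0, -40, 0, 168/5, 0, -272/21, …
ICs: h(0) = 0, h′(0) = 12, h′′(0) = 0, h′′′(0) = -240.

f: a_k = -1, 0, 8, 0, -32/3, 0, 256/45, 0, …
g: a_k = 1, 0, -2, 0, 2/3, 0, -4/45, 0, …
Weyl lclm of L_f,L_g ⇒ L₀ (ord ≤ 4).
Derive L from L₀ (diff closure).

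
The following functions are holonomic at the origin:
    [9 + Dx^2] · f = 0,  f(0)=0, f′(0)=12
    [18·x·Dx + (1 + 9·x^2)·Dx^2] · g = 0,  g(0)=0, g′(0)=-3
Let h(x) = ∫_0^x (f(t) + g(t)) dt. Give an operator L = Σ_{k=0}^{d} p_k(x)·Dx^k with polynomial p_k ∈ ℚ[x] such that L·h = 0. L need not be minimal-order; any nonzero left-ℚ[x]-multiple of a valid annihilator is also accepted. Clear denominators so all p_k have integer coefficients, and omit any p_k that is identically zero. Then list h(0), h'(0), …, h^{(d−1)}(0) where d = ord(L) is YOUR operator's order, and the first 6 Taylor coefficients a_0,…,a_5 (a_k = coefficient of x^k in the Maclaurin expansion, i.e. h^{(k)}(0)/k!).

L = (-1782·x + 20412·x^3 + 13122·x^5)·Dx^2 + (-9 + 567·x^2 + 6561·x^4 + 6561·x^6)·Dx^3 + (-198·x + 2268·x^3 + 1458·x^5)·Dx^4 + (-1 + 63·x^2 + 729·x^4 + 729·x^6)·Dx^5  (order 5).
h: a_k = 0, 0, 9/2, 0, -9/4, 0, …
ICs: h(0) = 0, h′(0) = 0, h′′(0) = 9, h′′′(0) = 0, h′′′′(0) = -54.

f: a_k = 0, 12, 0, -18, 0, 81/10, …
g: a_k = 0, -3, 0, 9, 0, -243/5, …
h₀=f+g: left-lcm gives L₀, ord ≤ 4.
h=∫h₀ ⇒ L = L₀·Dx.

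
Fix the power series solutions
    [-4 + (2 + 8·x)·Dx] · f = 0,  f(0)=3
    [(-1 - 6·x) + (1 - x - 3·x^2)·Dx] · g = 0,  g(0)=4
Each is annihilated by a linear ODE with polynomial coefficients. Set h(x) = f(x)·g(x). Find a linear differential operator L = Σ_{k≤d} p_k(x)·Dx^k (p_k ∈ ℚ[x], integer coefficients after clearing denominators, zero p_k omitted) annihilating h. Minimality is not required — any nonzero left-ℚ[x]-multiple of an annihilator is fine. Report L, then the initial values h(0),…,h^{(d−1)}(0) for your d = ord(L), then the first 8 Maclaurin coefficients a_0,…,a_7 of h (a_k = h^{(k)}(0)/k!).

f: a_k = 3, 6, -6, 12, -30, 84, -252, 792, …
g: a_k = 4, 4, 16, 28, 76, 160, 388, 868, …
f·g: L₀ = L_f ⊗_s L_g, ord ≤ 1·1.
L = (3 + 8·x + 18·x^2) + (-1 - 3·x + 7·x^2 + 12·x^3)·Dx  (order 1).
h: a_k = 12, 36, 48, 204, 228, 1176, 852, 7548, …
ICs: h(0) = 12.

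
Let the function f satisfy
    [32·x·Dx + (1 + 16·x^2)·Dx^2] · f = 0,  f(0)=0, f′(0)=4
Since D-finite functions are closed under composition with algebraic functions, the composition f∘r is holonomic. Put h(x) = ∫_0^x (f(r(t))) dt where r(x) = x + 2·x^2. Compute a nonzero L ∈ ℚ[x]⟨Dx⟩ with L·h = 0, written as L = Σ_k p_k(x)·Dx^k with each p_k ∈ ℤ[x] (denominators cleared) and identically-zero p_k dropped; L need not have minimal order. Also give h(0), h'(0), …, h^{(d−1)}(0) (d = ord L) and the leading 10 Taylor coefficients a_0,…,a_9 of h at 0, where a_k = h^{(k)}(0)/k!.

f: a_k = 0, 4, 0, -64/3, 0, 1024/5, 0, -16384/7, 0, 262144/9, …
h₀=f(r): pull back L_f along r ⇒ L₀.
h=∫₀ˣh₀: take L = L₀·Dx.
L = (-4 + 32·x + 256·x^2 + 768·x^3 + 768·x^4)·Dx^2 + (1 + 4·x + 16·x^2 + 128·x^3 + 320·x^4 + 256·x^5)·Dx^3  (order 3).
h: a_k = 0, 0, 2, 8/3, -16/3, -128/5, -128/15, 5632/21, 5120/7, -16384/9, …
ICs: h(0) = 0, h′(0) = 0, h′′(0) = 4.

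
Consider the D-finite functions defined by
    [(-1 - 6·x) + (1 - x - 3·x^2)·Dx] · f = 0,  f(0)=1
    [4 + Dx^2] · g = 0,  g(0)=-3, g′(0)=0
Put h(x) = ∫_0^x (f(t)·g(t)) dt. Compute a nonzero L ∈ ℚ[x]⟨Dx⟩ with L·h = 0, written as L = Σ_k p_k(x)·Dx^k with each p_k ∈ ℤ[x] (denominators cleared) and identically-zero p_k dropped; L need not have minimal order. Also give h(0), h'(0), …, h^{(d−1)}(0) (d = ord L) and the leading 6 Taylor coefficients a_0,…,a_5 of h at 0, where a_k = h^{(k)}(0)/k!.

L = (2 + 4·x + 12·x^2)·Dx + (2 + 12·x)·Dx^2 + (-1 + x + 3·x^2)·Dx^3  (order 3).
h: a_k = 0, -3, -3/2, -2, -15/4, -7, …
ICs: h(0) = 0, h′(0) = -3, h′′(0) = -3.

f: a_k = 1, 1, 4, 7, 19, 40, …
g: a_k = -3, 0, 6, 0, -2, 0, …
L₀ := L_f ⊗_s L_g (sym. prod.), ord ≤ 2.
Integrate: L := L₀·Dx.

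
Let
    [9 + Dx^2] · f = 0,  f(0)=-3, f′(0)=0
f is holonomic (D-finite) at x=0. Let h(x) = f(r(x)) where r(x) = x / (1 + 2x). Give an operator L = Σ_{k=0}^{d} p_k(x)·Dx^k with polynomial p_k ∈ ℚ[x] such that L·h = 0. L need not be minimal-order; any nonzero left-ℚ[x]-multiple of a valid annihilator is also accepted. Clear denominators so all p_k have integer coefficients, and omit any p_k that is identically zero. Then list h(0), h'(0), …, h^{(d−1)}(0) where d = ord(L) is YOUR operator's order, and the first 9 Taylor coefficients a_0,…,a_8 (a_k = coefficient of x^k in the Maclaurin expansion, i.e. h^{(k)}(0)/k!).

L = 9 + (4 + 24·x + 48·x^2 + 32·x^3)·Dx + (1 + 8·x + 24·x^2 + 32·x^3 + 16·x^4)·Dx^2  (order 2).
h: a_k = -3, 0, 27/2, -54, 1215/8, -351, 54243/80, -20169/20, 566865/896, …
ICs: h(0) = -3, h′(0) = 0.

f: a_k = -3, 0, 27/2, 0, -81/8, 0, 243/80, 0, -2187/4480, …
h₀=f(r): pull back L_f along r ⇒ L₀.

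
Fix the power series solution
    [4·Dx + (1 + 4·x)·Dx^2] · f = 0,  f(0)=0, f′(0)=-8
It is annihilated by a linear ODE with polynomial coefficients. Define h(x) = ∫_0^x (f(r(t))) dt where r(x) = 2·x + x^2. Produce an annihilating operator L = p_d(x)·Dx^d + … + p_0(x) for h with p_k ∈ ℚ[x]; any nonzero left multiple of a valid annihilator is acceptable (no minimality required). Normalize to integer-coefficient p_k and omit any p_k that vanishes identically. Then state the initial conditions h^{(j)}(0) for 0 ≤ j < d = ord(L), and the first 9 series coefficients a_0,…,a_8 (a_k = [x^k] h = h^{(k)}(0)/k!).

L = (7 + 8·x + 4·x^2)·Dx^2 + (1 + 9·x + 12·x^2 + 4·x^3)·Dx^3  (order 3).
h: a_k = 0, 0, -8, 56/3, -208/3, 1552/5, -23168/15, 24704/3, -322688/7, …
ICs: h(0) = 0, h′(0) = 0, h′′(0) = -16.

f: a_k = 0, -8, 16, -128/3, 128, -2048/5, 4096/3, -32768/7, 16384, …
f∘r: x↦r, Dx↦Dx/r' in L_f ⇒ L₀.
h=∫₀ˣh₀: take L = L₀·Dx.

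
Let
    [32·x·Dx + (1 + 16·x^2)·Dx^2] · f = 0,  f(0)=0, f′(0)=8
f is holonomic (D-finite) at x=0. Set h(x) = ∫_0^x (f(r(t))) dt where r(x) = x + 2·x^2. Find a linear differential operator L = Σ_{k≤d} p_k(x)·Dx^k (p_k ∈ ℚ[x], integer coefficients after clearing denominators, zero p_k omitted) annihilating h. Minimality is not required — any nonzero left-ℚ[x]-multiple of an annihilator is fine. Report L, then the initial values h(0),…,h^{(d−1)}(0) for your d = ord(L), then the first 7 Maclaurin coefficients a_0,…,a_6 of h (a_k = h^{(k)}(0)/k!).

f: a_k = 0, 8, 0, -128/3, 0, 2048/5, 0, …
h₀=f(r): pull back L_f along r ⇒ L₀.
∫: right-multiply L₀ by Dx.
L = (-4 + 32·x + 256·x^2 + 768·x^3 + 768·x^4)·Dx^2 + (1 + 4·x + 16·x^2 + 128·x^3 + 320·x^4 + 256·x^5)·Dx^3  (order 3).
h: a_k = 0, 0, 4, 16/3, -32/3, -256/5, -256/15, …
ICs: h(0) = 0, h′(0) = 0, h′′(0) = 8.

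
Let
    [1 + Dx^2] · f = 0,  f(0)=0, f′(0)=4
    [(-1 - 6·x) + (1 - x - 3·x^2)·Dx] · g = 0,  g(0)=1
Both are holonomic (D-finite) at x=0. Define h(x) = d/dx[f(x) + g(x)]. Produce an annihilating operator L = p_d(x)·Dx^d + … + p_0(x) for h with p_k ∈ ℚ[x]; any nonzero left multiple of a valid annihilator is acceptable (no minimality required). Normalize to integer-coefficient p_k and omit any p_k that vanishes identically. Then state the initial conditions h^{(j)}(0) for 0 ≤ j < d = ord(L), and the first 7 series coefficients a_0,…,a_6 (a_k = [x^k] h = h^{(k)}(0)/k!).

L = (464 + 2522·x + 8618·x^2 + 6330·x^3 + 9630·x^4 + 486·x^5 + 486·x^6) + (-43 - 249·x + 114·x^2 + 559·x^3 + 1500·x^4 + 1863·x^5 + 189·x^6 + 162·x^7)·Dx + (464 + 2522·x + 8618·x^2 + 6330·x^3 + 9630·x^4 + 486·x^5 + 486·x^6)·Dx^2 + (-43 - 249·x + 114·x^2 + 559·x^3 + 1500·x^4 + 1863·x^5 + 189·x^6 + 162·x^7)·Dx^3  (order 3).
h: a_k = 5, 8, 19, 76, 1201/6, 582, 273419/180, …
ICs: h(0) = 5, h′(0) = 8, h′′(0) = 38.

f: a_k = 0, 4, 0, -2/3, 0, 1/30, 0, …
g: a_k = 1, 1, 4, 7, 19, 40, 97, …
h₀=f+g: left-lcm gives L₀, ord ≤ 3.
h₀' ⇒ L via d/dx closure of L₀.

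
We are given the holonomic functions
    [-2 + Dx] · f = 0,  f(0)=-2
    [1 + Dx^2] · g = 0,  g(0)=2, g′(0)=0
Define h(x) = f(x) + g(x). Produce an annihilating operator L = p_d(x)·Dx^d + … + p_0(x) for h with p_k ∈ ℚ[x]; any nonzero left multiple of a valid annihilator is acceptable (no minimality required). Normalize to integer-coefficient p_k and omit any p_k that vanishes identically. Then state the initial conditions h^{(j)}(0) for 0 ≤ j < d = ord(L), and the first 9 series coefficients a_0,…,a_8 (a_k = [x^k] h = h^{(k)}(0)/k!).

f: a_k = -2, -4, -4, -8/3, -4/3, -8/15, -8/45, -16/315, -4/315, …
g: a_k = 2, 0, -1, 0, 1/12, 0, -1/360, 0, 1/20160, …
L₀ := lclm(L_f,L_g); ord L₀ ≤ 1+2.
L = -2 + Dx - 2·Dx^2 + Dx^3  (order 3).
h: a_k = 0, -4, -5, -8/3, -5/4, -8/15, -13/72, -16/315, -17/1344, …
ICs: h(0) = 0, h′(0) = -4, h′′(0) = -10.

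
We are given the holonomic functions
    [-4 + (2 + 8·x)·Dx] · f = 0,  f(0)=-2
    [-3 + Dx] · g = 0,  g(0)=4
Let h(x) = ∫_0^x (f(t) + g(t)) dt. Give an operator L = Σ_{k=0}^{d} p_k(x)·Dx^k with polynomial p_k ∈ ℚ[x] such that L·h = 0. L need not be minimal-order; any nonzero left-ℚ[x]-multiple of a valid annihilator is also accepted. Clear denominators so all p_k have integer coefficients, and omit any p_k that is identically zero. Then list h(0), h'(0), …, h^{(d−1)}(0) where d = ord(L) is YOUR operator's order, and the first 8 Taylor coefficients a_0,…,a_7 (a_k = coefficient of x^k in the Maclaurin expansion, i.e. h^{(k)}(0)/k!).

f: a_k = -2, -4, 4, -8, 20, -56, 168, -528, …
g: a_k = 4, 12, 18, 18, 27/2, 81/10, 81/20, 243/140, …
L₀ := lclm(L_f,L_g); ord L₀ ≤ 1+1.
Integrate: L := L₀·Dx.
L = (30 + 72·x)·Dx + (-13 - 72·x - 144·x^2)·Dx^2 + (1 + 16·x + 48·x^2)·Dx^3  (order 3).
h: a_k = 0, 2, 4, 22/3, 5/2, 67/10, -479/60, 3441/140, …
ICs: h(0) = 0, h′(0) = 2, h′′(0) = 8.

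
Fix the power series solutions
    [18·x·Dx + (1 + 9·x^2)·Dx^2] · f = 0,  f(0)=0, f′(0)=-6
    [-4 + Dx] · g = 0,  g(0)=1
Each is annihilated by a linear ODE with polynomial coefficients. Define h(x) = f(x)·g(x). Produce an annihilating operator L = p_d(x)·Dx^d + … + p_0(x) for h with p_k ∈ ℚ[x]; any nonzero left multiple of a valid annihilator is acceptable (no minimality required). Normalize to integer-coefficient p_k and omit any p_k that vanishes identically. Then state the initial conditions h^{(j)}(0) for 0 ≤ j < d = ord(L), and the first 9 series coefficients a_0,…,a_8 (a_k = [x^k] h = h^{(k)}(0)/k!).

L = (16 - 72·x + 144·x^2) + (-8 + 18·x - 72·x^2)·Dx + (1 + 9·x^2)·Dx^2  (order 2).
h: a_k = 0, -6, -24, -30, 8, -86/5, -248, 538/105, 167656/105, …
ICs: h(0) = 0, h′(0) = -6.

f: a_k = 0, -6, 0, 18, 0, -486/5, 0, 4374/7, 0, …
g: a_k = 1, 4, 8, 32/3, 32/3, 128/15, 256/45, 1024/315, 512/315, …
f·g: L₀ = L_f ⊗_s L_g, ord ≤ 2·1.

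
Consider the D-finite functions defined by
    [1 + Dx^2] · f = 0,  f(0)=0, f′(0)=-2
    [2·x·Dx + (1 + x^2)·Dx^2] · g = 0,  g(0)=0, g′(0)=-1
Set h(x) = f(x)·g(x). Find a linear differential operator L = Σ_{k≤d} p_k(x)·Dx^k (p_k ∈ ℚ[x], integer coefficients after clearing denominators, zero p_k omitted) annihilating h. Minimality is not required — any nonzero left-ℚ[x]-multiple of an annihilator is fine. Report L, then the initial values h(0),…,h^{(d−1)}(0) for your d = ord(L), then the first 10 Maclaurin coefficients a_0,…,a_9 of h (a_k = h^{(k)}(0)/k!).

f: a_k = 0, -2, 0, 1/3, 0, -1/60, 0, 1/2520, 0, -1/181440, …
g: a_k = 0, -1, 0, 1/3, 0, -1/5, 0, 1/7, 0, -1/9, …
Product ⇒ symmetric product L₀, ord ≤ 4.
L = (10 + 26·x^2 + 11·x^4 + 4·x^6 + x^8) + (12·x + 20·x^3 + 12·x^5 + 4·x^7)·Dx + (12 + 32·x^2 + 18·x^4 + 8·x^6 + 2·x^8)·Dx^2 + (12·x + 20·x^3 + 12·x^5 + 4·x^7)·Dx^3 + (2 + 6·x^2 + 7·x^4 + 4·x^6 + x^8)·Dx^4  (order 4).
h: a_k = 0, 0, 2, 0, -1, 0, 19/36, 0, -43/120, 0, …
ICs: h(0) = 0, h′(0) = 0, h′′(0) = 4, h′′′(0) = 0.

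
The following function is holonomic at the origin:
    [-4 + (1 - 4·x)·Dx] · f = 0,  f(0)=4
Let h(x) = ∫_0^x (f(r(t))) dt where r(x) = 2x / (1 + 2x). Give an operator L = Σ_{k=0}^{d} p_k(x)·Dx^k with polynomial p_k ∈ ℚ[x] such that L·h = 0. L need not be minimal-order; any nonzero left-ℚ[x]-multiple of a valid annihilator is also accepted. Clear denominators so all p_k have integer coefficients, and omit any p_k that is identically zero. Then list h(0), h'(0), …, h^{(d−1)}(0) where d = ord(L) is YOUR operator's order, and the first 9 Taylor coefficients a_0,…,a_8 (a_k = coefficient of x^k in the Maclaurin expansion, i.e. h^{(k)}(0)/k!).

L = 8·Dx + (-1 + 4·x + 12·x^2)·Dx^2  (order 2).
h: a_k = 0, 4, 16, 64, 288, 6912/5, 6912, 248832/7, 186624, …
ICs: h(0) = 0, h′(0) = 4.

f: a_k = 4, 16, 64, 256, 1024, 4096, 16384, 65536, 262144, …
Change of var in L_f (x↦r) gives L₀.
h=∫h₀ ⇒ L = L₀·Dx.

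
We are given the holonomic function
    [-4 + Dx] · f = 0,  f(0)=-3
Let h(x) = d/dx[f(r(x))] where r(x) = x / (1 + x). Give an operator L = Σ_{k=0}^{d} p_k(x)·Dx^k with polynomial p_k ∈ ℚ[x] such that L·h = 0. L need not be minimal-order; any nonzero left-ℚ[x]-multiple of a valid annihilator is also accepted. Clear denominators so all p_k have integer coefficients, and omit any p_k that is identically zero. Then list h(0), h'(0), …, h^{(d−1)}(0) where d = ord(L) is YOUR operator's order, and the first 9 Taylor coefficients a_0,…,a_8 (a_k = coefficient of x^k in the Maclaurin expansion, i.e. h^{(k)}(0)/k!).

f: a_k = -3, -12, -24, -32, -32, -128/5, -256/15, -1024/105, -512/105, …
Change of var in L_f (x↦r) gives L₀.
Differentiate: ansatz ord ≤ ord L₀ ⇒ L.
L = (2 - 2·x) + (-1 - 2·x - x^2)·Dx  (order 1).
h: a_k = -12, -24, 12, 16, -28, 88/5, 68/15, -2528/105, 3316/105, …
ICs: h(0) = -12.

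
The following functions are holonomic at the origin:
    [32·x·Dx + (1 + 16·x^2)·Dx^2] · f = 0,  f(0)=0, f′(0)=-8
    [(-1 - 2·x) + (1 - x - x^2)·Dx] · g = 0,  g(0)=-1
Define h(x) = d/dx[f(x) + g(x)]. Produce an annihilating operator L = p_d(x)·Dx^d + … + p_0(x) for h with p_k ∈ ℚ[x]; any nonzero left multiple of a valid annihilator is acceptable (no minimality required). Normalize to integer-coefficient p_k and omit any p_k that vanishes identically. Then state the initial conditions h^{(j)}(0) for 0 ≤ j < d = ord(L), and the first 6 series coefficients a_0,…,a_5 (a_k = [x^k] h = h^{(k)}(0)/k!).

L = (64 - 256·x - 3904·x^2 - 6912·x^3 - 9696·x^4 - 1536·x^6) + (-25 - 24·x + 542·x^2 - 780·x^3 - 6800·x^4 - 6560·x^5 - 768·x^6 - 1536·x^7)·Dx + (2 + 17·x + 62·x^2 + 202·x^3 + 445·x^4 - 1136·x^5 - 576·x^6 - 256·x^7 - 256·x^8)·Dx^2  (order 2).
h: a_k = -9, -4, 119, -20, -2088, -78, …
ICs: h(0) = -9, h′(0) = -4.

f: a_k = 0, -8, 0, 128/3, 0, -2048/5, …
g: a_k = -1, -1, -2, -3, -5, -8, …
h₀=f+g: left-lcm gives L₀, ord ≤ 3.
h₀' ⇒ L via d/dx closure of L₀.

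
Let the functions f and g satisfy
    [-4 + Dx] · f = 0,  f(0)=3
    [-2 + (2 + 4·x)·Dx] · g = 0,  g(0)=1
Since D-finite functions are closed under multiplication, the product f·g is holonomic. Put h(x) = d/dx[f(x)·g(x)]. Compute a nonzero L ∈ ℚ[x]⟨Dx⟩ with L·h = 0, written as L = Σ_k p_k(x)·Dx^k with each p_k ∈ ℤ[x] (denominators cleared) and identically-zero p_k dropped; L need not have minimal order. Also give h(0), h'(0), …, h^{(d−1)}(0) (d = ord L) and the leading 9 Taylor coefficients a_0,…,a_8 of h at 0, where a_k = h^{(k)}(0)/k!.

L = (23 + 80·x + 64·x^2) + (-5 - 18·x - 16·x^2)·Dx  (order 1).
h: a_k = 15, 69, 309/2, 449/2, 1949/8, 1643/8, 36047/240, 135617/1680, 815221/13440, …
ICs: h(0) = 15.

f: a_k = 3, 12, 24, 32, 32, 128/5, 256/15, 1024/105, 512/105, …
g: a_k = 1, 1, -1/2, 1/2, -5/8, 7/8, -21/16, 33/16, -429/128, …
h₀=f·g: eliminate ⇒ L₀, order ≤ 1·1.
h₀' ⇒ L via d/dx closure of L₀.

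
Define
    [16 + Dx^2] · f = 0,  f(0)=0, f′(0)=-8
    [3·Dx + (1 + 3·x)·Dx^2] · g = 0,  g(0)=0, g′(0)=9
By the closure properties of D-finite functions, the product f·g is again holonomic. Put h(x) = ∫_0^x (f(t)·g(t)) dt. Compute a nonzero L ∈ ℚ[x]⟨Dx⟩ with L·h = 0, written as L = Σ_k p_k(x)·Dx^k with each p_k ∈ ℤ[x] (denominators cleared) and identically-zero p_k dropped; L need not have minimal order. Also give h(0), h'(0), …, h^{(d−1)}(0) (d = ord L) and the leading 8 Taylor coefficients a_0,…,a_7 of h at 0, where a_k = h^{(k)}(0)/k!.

L = (2272 + 127488·x + 781056·x^2 + 1769472·x^3 + 1327104·x^4)·Dx + (4416 + 50112·x + 165888·x^2 + 165888·x^3)·Dx^2 + (1022 + 19392·x + 102816·x^2 + 221184·x^3 + 165888·x^4)·Dx^3 + (276 + 3132·x + 10368·x^2 + 10368·x^3)·Dx^4 + (55 + 714·x + 3375·x^2 + 6912·x^3 + 5184·x^4)·Dx^5  (order 5).
h: a_k = 0, 0, 0, -24, 27, -24/5, 33, -744/7, …
ICs: h(0) = 0, h′(0) = 0, h′′(0) = 0, h′′′(0) = -144, h′′′′(0) = 648.

f: a_k = 0, -8, 0, 64/3, 0, -256/15, 0, 2048/315, …
g: a_k = 0, 9, -27/2, 27, -243/4, 729/5, -729/2, 6561/7, …
f·g: L₀ = L_f ⊗_s L_g, ord ≤ 2·2.
h=∫h₀ ⇒ L = L₀·Dx.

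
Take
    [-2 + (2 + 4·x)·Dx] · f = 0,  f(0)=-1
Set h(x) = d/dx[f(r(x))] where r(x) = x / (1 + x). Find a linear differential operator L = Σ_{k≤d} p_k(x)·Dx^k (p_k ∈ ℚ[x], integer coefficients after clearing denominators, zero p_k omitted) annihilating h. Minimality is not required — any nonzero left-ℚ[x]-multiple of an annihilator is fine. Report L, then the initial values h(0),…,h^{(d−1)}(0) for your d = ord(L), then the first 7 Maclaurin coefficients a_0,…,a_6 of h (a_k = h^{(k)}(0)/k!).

f: a_k = -1, -1, 1/2, -1/2, 5/8, -7/8, 21/16, …
f∘r: x↦r, Dx↦Dx/r' in L_f ⇒ L₀.
Differentiate: ansatz ord ≤ ord L₀ ⇒ L.
L = (-3 - 6·x) + (-1 - 4·x - 3·x^2)·Dx  (order 1).
h: a_k = -1, 3, -15/2, 37/2, -375/8, 981/8, -5271/16, …
ICs: h(0) = -1.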